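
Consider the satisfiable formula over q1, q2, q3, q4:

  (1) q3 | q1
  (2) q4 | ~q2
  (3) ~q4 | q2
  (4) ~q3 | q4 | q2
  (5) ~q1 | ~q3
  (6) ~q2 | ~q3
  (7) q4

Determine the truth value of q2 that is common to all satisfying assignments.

True

Suppose q2 = 0.
The clause (~q4) is unit, so q4 = 0.
Now (q4) is unsatisfied and unit — conflict.
So every satisfying assignment has q2 = True.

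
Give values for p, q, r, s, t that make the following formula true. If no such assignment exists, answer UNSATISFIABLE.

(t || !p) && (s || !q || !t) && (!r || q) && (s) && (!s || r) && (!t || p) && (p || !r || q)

From the singleton clause (s), s = true.
From the singleton clause (r), r = true.
From the singleton clause (q), q = true.
Case t = false:
From the singleton clause (!p), p = false.
Every clause now holds.

p: false,  q: true,  r: true,  s: true,  t: false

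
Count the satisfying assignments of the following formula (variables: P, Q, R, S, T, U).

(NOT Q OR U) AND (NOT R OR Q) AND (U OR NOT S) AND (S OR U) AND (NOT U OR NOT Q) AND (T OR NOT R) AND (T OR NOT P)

There are 2^6 = 64 truth assignments over (P, Q, R, S, T, U).
Split on Q. With Q = true, the clauses containing Q are satisfied and NOT Q drops from the rest; 0 of the 2^5 = 32 assignments to the other variables satisfy what remains.
With Q = false, by the same count on the reduced clause set, 6 assignments work.
(One model: P=F, Q=F, R=F, S=F, T=F, U=T.)
Total: 0 + 6 = 6.

6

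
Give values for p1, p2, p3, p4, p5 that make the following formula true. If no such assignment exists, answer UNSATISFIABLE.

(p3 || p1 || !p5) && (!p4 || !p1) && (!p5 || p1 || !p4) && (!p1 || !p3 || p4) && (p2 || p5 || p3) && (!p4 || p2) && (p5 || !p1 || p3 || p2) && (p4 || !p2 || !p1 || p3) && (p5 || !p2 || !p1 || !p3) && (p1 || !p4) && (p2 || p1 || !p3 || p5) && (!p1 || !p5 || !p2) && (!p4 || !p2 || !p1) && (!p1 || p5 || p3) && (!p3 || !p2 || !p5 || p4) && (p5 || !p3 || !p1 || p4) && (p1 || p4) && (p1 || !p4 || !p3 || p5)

p1 ↦ true, p2 ↦ false, p3 ↦ false, p4 ↦ false, p5 ↦ true

Try p4 = false.
(p1) alone gives p1 = true.
(!p3) alone gives p3 = false.
(!p2) alone gives p2 = false.
(p5) alone gives p5 = true.
Every clause now holds.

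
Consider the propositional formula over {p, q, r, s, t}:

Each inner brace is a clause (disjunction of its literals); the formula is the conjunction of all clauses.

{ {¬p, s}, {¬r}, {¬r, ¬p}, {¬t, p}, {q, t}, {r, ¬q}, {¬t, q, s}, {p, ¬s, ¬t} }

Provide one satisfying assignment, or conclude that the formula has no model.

p=True,  q=False,  r=False,  s=True,  t=True

From the singleton clause (¬r), r = False.
From the singleton clause (¬q), q = False.
From the singleton clause (t), t = True.
From the singleton clause (p), p = True.
From the singleton clause (s), s = True.
Every clause now holds.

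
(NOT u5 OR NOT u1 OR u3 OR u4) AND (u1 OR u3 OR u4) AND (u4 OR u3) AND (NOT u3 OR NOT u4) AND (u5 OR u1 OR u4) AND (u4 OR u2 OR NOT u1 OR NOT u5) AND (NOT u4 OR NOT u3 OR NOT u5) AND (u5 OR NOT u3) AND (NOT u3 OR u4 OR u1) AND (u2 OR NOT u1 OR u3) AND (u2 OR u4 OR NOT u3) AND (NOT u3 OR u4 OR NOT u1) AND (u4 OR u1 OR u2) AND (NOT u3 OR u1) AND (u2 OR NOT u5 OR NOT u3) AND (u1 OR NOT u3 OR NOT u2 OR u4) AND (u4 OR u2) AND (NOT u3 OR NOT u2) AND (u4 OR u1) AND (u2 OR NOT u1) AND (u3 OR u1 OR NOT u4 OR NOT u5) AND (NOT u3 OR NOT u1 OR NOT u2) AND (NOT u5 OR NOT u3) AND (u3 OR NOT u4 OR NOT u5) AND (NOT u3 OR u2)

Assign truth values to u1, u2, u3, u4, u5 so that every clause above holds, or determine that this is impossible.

Branch on u4: set u4 = true.
The clause (NOT u3) is unit, so u3 = false.
The clause (NOT u5) is unit, so u5 = false.
Branch on u2: set u2 = true.
All clauses hold; u1 can take either value.

u1 ↦ true,  u2 ↦ true,  u3 ↦ false,  u4 ↦ true,  u5 ↦ false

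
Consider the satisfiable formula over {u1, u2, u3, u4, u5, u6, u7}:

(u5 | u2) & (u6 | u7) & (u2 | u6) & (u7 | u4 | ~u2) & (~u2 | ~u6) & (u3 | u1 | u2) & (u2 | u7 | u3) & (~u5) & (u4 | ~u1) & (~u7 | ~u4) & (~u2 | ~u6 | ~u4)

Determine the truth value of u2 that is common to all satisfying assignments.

True

Suppose u2 = 0.
From the singleton clause (u5), u5 = 1.
But (~u5) is also a unit clause — contradiction.
So every satisfying assignment has u2 = True.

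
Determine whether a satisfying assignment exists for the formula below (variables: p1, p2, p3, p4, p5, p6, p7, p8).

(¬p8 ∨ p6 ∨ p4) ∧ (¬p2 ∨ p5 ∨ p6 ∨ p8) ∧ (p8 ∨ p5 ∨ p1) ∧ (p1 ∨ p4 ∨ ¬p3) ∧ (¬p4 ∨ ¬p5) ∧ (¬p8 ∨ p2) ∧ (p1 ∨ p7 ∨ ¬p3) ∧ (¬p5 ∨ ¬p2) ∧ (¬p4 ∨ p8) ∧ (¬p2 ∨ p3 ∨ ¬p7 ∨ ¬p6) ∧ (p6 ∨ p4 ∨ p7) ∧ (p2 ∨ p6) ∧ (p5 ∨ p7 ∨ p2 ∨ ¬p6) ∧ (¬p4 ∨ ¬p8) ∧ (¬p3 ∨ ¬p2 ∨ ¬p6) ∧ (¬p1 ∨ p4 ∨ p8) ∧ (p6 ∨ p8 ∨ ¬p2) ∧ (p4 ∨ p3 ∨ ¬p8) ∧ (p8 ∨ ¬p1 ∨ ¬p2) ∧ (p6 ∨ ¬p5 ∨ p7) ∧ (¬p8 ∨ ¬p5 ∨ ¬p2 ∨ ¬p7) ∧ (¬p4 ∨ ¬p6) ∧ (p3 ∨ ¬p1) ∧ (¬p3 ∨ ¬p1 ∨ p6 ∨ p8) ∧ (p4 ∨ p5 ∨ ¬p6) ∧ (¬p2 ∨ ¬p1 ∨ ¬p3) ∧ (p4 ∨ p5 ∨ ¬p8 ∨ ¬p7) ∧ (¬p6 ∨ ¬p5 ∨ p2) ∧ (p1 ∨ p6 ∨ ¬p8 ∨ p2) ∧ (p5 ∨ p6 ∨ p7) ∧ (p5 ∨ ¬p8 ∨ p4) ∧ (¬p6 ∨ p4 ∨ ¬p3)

Unsatisfiable

Suppose p4 = False.
Suppose p8 = False.
The clause (¬p1) is unit, so p1 = False.
The clause (p5) is unit, so p5 = True.
The clause (¬p3) is unit, so p3 = False.
The clause (¬p2) is unit, so p2 = False.
The clause (p6) is unit, so p6 = True.
That conflicts with the unit clause (¬p6).
Backtrack on p8: now try p8 = True.
The clause (p6) is unit, so p6 = True.
The clause (p2) is unit, so p2 = True.
The clause (¬p5) is unit, so p5 = False.
That conflicts with the unit clause (p5).
Either choice for p8 ends in contradiction.
Backtrack on p4: now try p4 = True.
The clause (¬p5) is unit, so p5 = False.
The clause (p8) is unit, so p8 = True.
That conflicts with the unit clause (¬p8).
Either choice for p4 ends in contradiction.
No assignment satisfies every clause.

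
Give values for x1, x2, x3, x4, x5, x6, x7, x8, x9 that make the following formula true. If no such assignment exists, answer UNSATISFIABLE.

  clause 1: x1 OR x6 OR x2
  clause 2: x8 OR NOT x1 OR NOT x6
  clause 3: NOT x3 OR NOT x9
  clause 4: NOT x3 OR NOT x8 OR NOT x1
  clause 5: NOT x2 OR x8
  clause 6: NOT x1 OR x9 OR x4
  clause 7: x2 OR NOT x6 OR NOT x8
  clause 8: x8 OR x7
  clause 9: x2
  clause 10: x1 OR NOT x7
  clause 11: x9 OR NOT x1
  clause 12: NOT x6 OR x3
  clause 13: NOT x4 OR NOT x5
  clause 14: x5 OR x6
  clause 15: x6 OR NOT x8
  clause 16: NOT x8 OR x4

x1: false, x2: true, x3: true, x4: true, x5: false, x6: true, x7: false, x8: true, x9: false

The clause (x2) is unit, so x2 = true.
The clause (x8) is unit, so x8 = true.
The clause (x6) is unit, so x6 = true.
The clause (x3) is unit, so x3 = true.
The clause (NOT x9) is unit, so x9 = false.
The clause (NOT x1) is unit, so x1 = false.
The clause (NOT x7) is unit, so x7 = false.
The clause (x4) is unit, so x4 = true.
The clause (NOT x5) is unit, so x5 = false.
All clauses are satisfied.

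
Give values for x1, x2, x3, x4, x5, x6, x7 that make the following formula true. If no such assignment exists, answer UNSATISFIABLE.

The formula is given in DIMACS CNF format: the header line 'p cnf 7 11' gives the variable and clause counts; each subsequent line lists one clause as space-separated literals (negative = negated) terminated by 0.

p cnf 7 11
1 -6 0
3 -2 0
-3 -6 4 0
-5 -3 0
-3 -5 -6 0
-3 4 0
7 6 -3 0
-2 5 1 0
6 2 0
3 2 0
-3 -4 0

UNSATISFIABLE

Try x1 = True.
Try x3 = True.
Unit clause (¬x5) forces x5 = False.
Unit clause (x4) forces x4 = True.
Now (¬x4) is unsatisfied and unit — conflict.
That branch fails; take x3 = False instead.
Unit clause (¬x2) forces x2 = False.
Now (x2) is unsatisfied and unit — conflict.
Both values of x3 lead to a conflict.
That branch fails; take x1 = False instead.
Unit clause (¬x6) forces x6 = False.
Unit clause (x2) forces x2 = True.
Unit clause (x3) forces x3 = True.
Unit clause (¬x5) forces x5 = False.
Now (x5) is unsatisfied and unit — conflict.
Both values of x1 lead to a conflict.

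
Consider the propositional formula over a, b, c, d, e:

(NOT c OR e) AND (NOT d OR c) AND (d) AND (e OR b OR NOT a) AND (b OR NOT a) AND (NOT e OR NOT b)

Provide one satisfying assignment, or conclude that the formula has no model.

a=false; b=false; c=true; d=true; e=true

Unit clause (d) forces d = true.
Unit clause (c) forces c = true.
Unit clause (e) forces e = true.
Unit clause (NOT b) forces b = false.
Unit clause (NOT a) forces a = false.
Every clause now holds.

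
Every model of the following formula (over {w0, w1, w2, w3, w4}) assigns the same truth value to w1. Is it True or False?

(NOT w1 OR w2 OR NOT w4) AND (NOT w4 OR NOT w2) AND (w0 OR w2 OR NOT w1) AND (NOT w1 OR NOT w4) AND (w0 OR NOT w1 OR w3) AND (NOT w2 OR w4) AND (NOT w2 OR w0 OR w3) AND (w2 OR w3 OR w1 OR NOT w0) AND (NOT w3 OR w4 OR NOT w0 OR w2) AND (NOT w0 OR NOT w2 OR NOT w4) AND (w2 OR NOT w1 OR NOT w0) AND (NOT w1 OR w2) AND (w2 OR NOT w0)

Suppose w1 = true.
The clause (NOT w4) is unit, so w4 = false.
The clause (NOT w2) is unit, so w2 = false.
That conflicts with the unit clause (w2).
So every satisfying assignment has w1 = False.

False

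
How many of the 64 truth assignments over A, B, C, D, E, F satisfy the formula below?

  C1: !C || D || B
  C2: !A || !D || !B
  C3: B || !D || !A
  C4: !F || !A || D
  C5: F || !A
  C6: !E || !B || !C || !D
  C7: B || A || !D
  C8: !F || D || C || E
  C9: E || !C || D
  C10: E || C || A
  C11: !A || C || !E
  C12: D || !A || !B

10

There are 2^6 = 64 truth assignments over (A, B, C, D, E, F).
Split on F. With F = true, the clauses containing F are satisfied and !F drops from the rest; 5 of the 2^5 = 32 assignments to the other variables satisfy what remains.
With F = false, by the same count on the reduced clause set, 5 assignments work.
Total: 5 + 5 = 10.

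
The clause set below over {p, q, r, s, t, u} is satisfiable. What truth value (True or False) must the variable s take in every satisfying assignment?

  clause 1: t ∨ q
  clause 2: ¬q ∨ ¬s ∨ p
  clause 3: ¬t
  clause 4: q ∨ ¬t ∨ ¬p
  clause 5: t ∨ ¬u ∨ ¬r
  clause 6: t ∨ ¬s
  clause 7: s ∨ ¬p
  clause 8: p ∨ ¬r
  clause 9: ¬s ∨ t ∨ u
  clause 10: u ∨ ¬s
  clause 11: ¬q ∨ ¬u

False

Suppose s = True.
(¬t) alone gives t = False.
But (t) is also a unit clause — contradiction.
So every satisfying assignment has s = False.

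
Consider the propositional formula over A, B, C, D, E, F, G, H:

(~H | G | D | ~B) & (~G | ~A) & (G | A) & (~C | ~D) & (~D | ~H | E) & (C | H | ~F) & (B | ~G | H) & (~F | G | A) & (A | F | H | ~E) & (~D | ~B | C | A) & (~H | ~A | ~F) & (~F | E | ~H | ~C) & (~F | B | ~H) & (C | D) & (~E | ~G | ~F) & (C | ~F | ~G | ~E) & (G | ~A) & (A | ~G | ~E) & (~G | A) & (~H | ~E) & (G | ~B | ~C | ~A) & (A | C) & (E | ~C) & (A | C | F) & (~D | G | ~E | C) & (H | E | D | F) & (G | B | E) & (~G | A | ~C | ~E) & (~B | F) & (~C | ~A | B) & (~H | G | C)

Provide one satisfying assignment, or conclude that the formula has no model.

Case G = 0:
Unit clause (A) forces A = 1.
But (~A) is also a unit clause — contradiction.
Backtrack on G: now try G = 1.
Unit clause (~A) forces A = 0.
But (A) is also a unit clause — contradiction.
Neither G = 1 nor G = 0 works.

UNSATISFIABLE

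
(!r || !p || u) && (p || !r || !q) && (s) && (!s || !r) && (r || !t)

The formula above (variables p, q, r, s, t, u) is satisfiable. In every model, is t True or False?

Suppose t = true.
Unit clause (s) forces s = true.
Unit clause (!r) forces r = false.
Now (r) is unsatisfied and unit — conflict.
So every satisfying assignment has t = False.

False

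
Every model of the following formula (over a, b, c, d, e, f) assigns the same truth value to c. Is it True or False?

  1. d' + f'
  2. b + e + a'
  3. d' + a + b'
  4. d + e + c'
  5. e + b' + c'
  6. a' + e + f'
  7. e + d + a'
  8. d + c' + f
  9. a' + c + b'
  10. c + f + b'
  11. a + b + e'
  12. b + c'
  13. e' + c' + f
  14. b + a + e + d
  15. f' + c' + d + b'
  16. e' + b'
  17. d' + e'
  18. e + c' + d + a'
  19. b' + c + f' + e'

False

Suppose c = 1.
Unit clause (b) forces b = 1.
Unit clause (e) forces e = 1.
That conflicts with the unit clause (e').
So every satisfying assignment has c = False.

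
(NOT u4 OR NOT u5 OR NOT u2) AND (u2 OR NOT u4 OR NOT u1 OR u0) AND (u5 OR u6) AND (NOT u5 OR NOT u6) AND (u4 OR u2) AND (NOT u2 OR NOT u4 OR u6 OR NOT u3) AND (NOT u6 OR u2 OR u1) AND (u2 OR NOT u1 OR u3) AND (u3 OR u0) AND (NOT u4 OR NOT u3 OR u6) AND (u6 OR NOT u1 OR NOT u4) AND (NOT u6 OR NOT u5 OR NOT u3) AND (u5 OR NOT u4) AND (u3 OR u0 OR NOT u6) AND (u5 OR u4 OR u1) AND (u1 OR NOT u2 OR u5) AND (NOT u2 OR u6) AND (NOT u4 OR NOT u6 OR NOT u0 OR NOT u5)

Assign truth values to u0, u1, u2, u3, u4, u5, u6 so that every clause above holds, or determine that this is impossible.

Case u5 = true:
Unit clause (NOT u6) forces u6 = false.
Unit clause (NOT u2) forces u2 = false.
Unit clause (u4) forces u4 = true.
Unit clause (NOT u3) forces u3 = false.
Unit clause (NOT u1) forces u1 = false.
Unit clause (u0) forces u0 = true.
This assignment satisfies each clause.

u0 ↦ true,  u1 ↦ false,  u2 ↦ false,  u3 ↦ false,  u4 ↦ true,  u5 ↦ true,  u6 ↦ false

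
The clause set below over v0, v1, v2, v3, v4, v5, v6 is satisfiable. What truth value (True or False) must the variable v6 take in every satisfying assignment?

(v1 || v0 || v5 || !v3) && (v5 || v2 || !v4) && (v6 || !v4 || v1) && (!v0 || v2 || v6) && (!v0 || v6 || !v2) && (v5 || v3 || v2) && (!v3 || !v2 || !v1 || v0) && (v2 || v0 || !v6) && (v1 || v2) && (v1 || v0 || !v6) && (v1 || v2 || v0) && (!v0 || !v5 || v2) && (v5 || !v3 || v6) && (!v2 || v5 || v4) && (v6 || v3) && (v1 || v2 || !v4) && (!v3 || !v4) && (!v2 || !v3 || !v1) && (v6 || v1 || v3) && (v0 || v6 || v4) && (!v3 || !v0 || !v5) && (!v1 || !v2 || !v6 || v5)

Suppose v6 = false.
The clause (v3) is unit, so v3 = true.
The clause (v5) is unit, so v5 = true.
The clause (!v4) is unit, so v4 = false.
The clause (v0) is unit, so v0 = true.
That conflicts with the unit clause (!v0).
So every satisfying assignment has v6 = True.

True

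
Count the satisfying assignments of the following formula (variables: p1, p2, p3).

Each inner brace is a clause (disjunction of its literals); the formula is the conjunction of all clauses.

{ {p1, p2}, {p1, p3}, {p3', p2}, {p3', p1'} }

There are 2^3 = 8 truth assignments over (p1, p2, p3).
Check each against the 4 clauses (columns in the order p1, p2, p3):
  F F F  ✗ fails (p1 + p2)
  F F T  ✗ fails (p1 + p2)
  F T F  ✗ fails (p1 + p3)
  F T T  ✓ satisfies all
  T F F  ✓ satisfies all
  T F T  ✗ fails (p3' + p2)
  T T F  ✓ satisfies all
  T T T  ✗ fails (p3' + p1')
3 of the 8 rows are models.

3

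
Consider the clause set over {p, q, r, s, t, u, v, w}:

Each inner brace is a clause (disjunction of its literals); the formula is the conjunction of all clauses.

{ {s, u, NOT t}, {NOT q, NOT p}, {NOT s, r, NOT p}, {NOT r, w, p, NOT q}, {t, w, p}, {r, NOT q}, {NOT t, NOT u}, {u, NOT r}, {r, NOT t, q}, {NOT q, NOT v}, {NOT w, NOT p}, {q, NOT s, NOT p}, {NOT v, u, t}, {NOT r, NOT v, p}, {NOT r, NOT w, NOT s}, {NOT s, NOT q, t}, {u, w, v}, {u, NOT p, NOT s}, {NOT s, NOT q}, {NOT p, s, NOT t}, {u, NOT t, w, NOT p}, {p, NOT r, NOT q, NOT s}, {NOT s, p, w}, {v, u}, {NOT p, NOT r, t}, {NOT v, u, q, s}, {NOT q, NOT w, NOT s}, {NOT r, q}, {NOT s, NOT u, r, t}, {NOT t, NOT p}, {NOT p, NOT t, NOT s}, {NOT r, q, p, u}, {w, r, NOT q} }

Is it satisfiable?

Try q = false.
(NOT r) alone gives r = false.
(NOT t) alone gives t = false.
Try s = false.
Try w = true.
(NOT p) alone gives p = false.
Try v = false.
(u) alone gives u = true.
Every clause now holds.
A satisfying assignment: p ↦ false; q ↦ false; r ↦ false; s ↦ false; t ↦ false; u ↦ true; v ↦ false; w ↦ true.

Satisfiable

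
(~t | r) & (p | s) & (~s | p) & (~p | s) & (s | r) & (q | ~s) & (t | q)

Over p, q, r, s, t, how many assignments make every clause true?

There are 2^5 = 32 truth assignments over (p, q, r, s, t).
Split on q. With q = 1, the clauses containing q are satisfied and ~q drops from the rest; 3 of the 2^4 = 16 assignments to the other variables satisfy what remains.
With q = 0, by the same count on the reduced clause set, 0 assignments work.
(One model: p=T, q=T, r=F, s=T, t=F.)
Total: 3 + 0 = 3.

3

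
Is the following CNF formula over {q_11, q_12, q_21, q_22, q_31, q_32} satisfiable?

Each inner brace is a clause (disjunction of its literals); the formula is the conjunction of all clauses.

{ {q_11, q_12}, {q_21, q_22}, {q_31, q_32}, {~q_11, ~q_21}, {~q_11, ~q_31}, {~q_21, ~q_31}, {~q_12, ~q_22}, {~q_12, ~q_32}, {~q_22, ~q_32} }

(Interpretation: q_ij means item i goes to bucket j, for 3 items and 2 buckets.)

Try q_11 = 1.
Unit clause (~q_21) forces q_21 = 0.
Unit clause (q_22) forces q_22 = 1.
Unit clause (~q_31) forces q_31 = 0.
Unit clause (q_32) forces q_32 = 1.
That conflicts with the unit clause (~q_32).
That branch fails; take q_11 = 0 instead.
Unit clause (q_12) forces q_12 = 1.
Unit clause (~q_22) forces q_22 = 0.
Unit clause (q_21) forces q_21 = 1.
Unit clause (~q_31) forces q_31 = 0.
Unit clause (q_32) forces q_32 = 1.
That conflicts with the unit clause (~q_32).
Neither q_11 = 1 nor q_11 = 0 works.
No assignment satisfies every clause.

No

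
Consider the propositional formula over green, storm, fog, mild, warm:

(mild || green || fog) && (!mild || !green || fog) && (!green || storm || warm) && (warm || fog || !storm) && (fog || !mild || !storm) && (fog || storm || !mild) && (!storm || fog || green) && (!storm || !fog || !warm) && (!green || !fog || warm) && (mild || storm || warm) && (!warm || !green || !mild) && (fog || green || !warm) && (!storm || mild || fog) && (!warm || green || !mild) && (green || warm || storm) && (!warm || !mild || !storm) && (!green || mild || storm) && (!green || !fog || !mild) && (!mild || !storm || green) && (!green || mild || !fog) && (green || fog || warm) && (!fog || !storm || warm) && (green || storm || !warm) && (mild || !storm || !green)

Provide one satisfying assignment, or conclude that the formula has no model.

Suppose mild = true.
Suppose green = false.
(!warm) alone gives warm = false.
(storm) alone gives storm = true.
Now (!storm) is unsatisfied and unit — conflict.
So green must be the other value — set green = true.
(fog) alone gives fog = true.
Now (!fog) is unsatisfied and unit — conflict.
Neither green = true nor green = false works.
So mild must be the other value — set mild = false.
Suppose green = true.
(storm) alone gives storm = true.
Now (!storm) is unsatisfied and unit — conflict.
So green must be the other value — set green = false.
(fog) alone gives fog = true.
Suppose storm = false.
(warm) alone gives warm = true.
Now (!warm) is unsatisfied and unit — conflict.
So storm must be the other value — set storm = true.
(!warm) alone gives warm = false.
Now (warm) is unsatisfied and unit — conflict.
Neither storm = true nor storm = false works.
Neither green = true nor green = false works.
Neither mild = true nor mild = false works.

UNSATISFIABLE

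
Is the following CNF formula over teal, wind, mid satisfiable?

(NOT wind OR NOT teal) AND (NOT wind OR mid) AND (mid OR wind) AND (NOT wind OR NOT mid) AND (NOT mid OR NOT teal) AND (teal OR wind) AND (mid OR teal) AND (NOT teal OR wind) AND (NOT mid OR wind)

No, unsatisfiable

Try wind = false.
The clause (mid) is unit, so mid = true.
But (NOT mid) is also a unit clause — contradiction.
That branch fails; take wind = true instead.
The clause (NOT teal) is unit, so teal = false.
The clause (mid) is unit, so mid = true.
But (NOT mid) is also a unit clause — contradiction.
Both values of wind lead to a conflict.
No assignment satisfies every clause.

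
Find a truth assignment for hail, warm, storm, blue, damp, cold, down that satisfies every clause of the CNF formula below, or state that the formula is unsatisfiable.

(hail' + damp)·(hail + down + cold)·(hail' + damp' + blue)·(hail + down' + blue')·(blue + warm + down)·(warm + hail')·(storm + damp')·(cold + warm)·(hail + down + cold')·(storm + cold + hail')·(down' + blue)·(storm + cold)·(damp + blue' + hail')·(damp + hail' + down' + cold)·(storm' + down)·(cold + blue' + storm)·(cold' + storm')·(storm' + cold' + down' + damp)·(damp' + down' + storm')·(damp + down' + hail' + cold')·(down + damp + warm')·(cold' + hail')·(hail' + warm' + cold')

Case hail = 0:
Case down = 1:
Unit clause (blue') forces blue = 0.
Now (blue) is unsatisfied and unit — conflict.
Backtrack on down: now try down = 0.
Unit clause (cold) forces cold = 1.
Now (cold') is unsatisfied and unit — conflict.
Neither down = 1 nor down = 0 works.
Backtrack on hail: now try hail = 1.
Unit clause (damp) forces damp = 1.
Unit clause (blue) forces blue = 1.
Unit clause (warm) forces warm = 1.
Unit clause (storm) forces storm = 1.
Unit clause (down) forces down = 1.
Now (down') is unsatisfied and unit — conflict.
Neither hail = 1 nor hail = 0 works.

UNSATISFIABLE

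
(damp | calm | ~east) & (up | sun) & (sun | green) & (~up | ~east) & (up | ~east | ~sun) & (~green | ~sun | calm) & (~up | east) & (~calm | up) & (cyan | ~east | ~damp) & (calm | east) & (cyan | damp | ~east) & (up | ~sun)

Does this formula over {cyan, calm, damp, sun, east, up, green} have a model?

Suppose up = 1.
Unit clause (~east) forces east = 0.
That conflicts with the unit clause (east).
So up must be the other value — set up = 0.
Unit clause (sun) forces sun = 1.
That conflicts with the unit clause (~sun).
Either choice for up ends in contradiction.
No assignment satisfies every clause.

No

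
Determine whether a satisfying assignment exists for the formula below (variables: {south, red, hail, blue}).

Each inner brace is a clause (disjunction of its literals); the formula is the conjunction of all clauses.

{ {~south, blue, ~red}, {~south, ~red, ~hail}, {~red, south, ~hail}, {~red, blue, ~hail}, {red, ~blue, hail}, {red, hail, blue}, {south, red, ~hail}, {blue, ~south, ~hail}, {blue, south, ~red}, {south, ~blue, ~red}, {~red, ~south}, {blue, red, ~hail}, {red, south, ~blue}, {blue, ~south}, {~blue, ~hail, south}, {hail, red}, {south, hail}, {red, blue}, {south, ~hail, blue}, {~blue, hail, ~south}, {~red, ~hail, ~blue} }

Satisfiable

Case red = 0:
(hail) alone gives hail = 1.
(south) alone gives south = 1.
(blue) alone gives blue = 1.
Every clause now holds.
A satisfying assignment: south: 1, red: 0, hail: 1, blue: 1.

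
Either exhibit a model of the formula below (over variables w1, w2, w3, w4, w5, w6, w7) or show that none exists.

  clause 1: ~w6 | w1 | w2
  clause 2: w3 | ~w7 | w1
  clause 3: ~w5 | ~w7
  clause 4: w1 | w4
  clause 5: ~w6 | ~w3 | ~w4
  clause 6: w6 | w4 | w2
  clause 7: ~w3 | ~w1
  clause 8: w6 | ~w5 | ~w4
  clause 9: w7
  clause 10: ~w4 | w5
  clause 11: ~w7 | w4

The clause (w7) is unit, so w7 = 1.
The clause (~w5) is unit, so w5 = 0.
The clause (~w4) is unit, so w4 = 0.
That conflicts with the unit clause (w4).

UNSATISFIABLE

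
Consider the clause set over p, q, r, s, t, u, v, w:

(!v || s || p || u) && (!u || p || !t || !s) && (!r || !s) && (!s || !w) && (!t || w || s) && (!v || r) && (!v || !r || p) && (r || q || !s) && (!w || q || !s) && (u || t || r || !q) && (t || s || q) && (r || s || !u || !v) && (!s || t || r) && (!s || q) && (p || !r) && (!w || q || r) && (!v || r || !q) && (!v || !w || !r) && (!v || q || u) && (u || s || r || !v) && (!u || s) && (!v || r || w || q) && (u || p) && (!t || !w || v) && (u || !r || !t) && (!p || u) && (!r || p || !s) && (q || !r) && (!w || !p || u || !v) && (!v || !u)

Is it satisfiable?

Yes, satisfiable

Try r = false.
From the singleton clause (!v), v = false.
Try s = true.
From the singleton clause (!w), w = false.
From the singleton clause (q), q = true.
From the singleton clause (t), t = true.
Try u = true.
From the singleton clause (p), p = true.
All clauses are satisfied.
A satisfying assignment: p=true; q=true; r=false; s=true; t=true; u=true; v=false; w=false.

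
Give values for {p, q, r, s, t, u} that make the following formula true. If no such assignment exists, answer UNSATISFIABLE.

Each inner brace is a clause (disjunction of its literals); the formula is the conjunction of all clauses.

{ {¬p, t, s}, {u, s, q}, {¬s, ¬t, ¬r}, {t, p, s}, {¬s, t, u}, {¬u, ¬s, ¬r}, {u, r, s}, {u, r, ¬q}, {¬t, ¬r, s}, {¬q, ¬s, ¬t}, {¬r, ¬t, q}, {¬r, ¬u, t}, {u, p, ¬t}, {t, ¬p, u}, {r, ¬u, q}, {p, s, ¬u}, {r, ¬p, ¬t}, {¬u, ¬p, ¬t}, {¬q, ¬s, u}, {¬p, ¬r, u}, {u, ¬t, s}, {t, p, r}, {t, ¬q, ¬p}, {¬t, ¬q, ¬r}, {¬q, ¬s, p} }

UNSATISFIABLE

Suppose p = False.
Suppose t = True.
Unit clause (u) forces u = True.
Unit clause (s) forces s = True.
Unit clause (¬r) forces r = False.
Unit clause (¬q) forces q = False.
Now (q) is unsatisfied and unit — conflict.
So t must be the other value — set t = False.
Unit clause (s) forces s = True.
Unit clause (u) forces u = True.
Unit clause (¬r) forces r = False.
Now (r) is unsatisfied and unit — conflict.
Either choice for t ends in contradiction.
So p must be the other value — set p = True.
Suppose t = True.
Unit clause (r) forces r = True.
Unit clause (¬s) forces s = False.
Now (s) is unsatisfied and unit — conflict.
So t must be the other value — set t = False.
Unit clause (s) forces s = True.
Unit clause (u) forces u = True.
Unit clause (¬r) forces r = False.
Unit clause (q) forces q = True.
Now (¬q) is unsatisfied and unit — conflict.
Either choice for t ends in contradiction.
Either choice for p ends in contradiction.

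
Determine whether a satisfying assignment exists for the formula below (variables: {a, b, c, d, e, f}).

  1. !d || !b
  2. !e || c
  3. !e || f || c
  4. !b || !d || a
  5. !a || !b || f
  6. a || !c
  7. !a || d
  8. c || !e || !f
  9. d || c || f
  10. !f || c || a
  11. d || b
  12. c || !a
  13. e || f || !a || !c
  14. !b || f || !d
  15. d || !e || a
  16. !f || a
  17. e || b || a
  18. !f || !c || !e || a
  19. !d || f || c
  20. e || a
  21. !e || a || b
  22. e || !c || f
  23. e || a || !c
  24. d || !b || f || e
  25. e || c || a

Satisfiable

Try d = true.
Unit clause (!b) forces b = false.
Try e = true.
Unit clause (c) forces c = true.
Unit clause (a) forces a = true.
Every clause is now satisfied; f is unconstrained.
A satisfying assignment: a: true, b: false, c: true, d: true, e: true, f: false.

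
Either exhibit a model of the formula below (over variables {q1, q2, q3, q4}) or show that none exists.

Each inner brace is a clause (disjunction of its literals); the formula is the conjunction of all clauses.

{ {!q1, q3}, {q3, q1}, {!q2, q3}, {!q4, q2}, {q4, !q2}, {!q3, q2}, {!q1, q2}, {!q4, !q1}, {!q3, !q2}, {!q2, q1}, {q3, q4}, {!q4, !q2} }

Try q1 = false.
(q3) alone gives q3 = true.
(q2) alone gives q2 = true.
But (!q2) is also a unit clause — contradiction.
Undo q1 and try q1 = true.
(q3) alone gives q3 = true.
(q2) alone gives q2 = true.
But (!q2) is also a unit clause — contradiction.
Either choice for q1 ends in contradiction.

UNSATISFIABLE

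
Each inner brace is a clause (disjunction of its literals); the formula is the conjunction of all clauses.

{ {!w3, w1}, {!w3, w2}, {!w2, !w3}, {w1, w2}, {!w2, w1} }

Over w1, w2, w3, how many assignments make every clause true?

2

There are 2^3 = 8 truth assignments over (w1, w2, w3).
Check each against the 5 clauses (columns in the order w1, w2, w3):
  F F F  ✗ fails (w1 || w2)
  F F T  ✗ fails (!w3 || w1)
  F T F  ✗ fails (!w2 || w1)
  F T T  ✗ fails (!w3 || w1)
  T F F  ✓ satisfies all
  T F T  ✗ fails (!w3 || w2)
  T T F  ✓ satisfies all
  T T T  ✗ fails (!w2 || !w3)
2 of the 8 rows are models.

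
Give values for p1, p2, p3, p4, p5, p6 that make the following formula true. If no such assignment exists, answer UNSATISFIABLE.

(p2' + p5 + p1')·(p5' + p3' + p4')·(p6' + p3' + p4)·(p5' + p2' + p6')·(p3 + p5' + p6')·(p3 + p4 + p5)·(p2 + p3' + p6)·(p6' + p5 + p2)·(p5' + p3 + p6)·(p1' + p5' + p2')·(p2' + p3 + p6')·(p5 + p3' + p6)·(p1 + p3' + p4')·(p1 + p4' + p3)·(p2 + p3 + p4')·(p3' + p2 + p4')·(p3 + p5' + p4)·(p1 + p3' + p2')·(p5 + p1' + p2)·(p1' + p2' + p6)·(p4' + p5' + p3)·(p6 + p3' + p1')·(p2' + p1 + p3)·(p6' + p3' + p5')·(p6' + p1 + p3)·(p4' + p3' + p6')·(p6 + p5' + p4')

UNSATISFIABLE

Try p2 = 0.
Try p3 = 0.
From the singleton clause (p4'), p4 = 0.
From the singleton clause (p5), p5 = 1.
But (p5') is also a unit clause — contradiction.
That branch fails; take p3 = 1 instead.
From the singleton clause (p6), p6 = 1.
From the singleton clause (p4), p4 = 1.
But (p4') is also a unit clause — contradiction.
Neither p3 = 1 nor p3 = 0 works.
That branch fails; take p2 = 1 instead.
Try p5 = 1.
From the singleton clause (p6'), p6 = 0.
From the singleton clause (p3), p3 = 1.
From the singleton clause (p4'), p4 = 0.
From the singleton clause (p1'), p1 = 0.
But (p1) is also a unit clause — contradiction.
That branch fails; take p5 = 0 instead.
From the singleton clause (p1'), p1 = 0.
From the singleton clause (p3'), p3 = 0.
But (p3) is also a unit clause — contradiction.
Neither p5 = 1 nor p5 = 0 works.
Neither p2 = 1 nor p2 = 0 works.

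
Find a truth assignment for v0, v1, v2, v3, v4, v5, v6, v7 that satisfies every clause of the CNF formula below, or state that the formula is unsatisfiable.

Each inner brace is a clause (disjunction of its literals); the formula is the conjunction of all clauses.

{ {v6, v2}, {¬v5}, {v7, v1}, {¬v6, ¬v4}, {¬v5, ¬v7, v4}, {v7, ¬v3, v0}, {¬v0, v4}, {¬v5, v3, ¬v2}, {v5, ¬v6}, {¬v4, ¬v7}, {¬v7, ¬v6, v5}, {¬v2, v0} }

The clause (¬v5) is unit, so v5 = False.
The clause (¬v6) is unit, so v6 = False.
The clause (v2) is unit, so v2 = True.
The clause (v0) is unit, so v0 = True.
The clause (v4) is unit, so v4 = True.
The clause (¬v7) is unit, so v7 = False.
The clause (v1) is unit, so v1 = True.
All clauses hold; v3 can take either value.

v0 ↦ True, v1 ↦ True, v2 ↦ True, v3 ↦ True, v4 ↦ True, v5 ↦ False, v6 ↦ False, v7 ↦ False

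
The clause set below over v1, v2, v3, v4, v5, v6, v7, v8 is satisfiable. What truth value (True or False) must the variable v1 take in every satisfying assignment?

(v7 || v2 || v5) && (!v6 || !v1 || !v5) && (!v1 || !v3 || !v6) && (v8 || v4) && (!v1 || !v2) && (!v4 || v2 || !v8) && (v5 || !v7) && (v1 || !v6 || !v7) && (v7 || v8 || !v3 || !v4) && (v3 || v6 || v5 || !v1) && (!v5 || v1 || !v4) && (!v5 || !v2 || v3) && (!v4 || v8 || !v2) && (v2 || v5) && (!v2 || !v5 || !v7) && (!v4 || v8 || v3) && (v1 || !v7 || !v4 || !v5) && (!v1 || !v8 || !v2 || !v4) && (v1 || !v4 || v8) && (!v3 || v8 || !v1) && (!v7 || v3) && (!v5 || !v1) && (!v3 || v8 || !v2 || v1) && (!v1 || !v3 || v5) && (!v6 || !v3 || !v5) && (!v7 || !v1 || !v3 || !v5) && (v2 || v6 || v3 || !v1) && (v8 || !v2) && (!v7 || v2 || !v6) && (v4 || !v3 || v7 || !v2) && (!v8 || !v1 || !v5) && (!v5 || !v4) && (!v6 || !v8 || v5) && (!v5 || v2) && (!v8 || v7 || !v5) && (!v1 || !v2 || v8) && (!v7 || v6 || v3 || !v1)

False

Suppose v1 = true.
(!v2) alone gives v2 = false.
(v5) alone gives v5 = true.
That conflicts with the unit clause (!v5).
So every satisfying assignment has v1 = False.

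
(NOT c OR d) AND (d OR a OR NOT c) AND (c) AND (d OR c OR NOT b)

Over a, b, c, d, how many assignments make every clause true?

4

There are 2^4 = 16 truth assignments over (a, b, c, d).
Check each against the 4 clauses (columns in the order a, b, c, d):
  F F F F  ✗ fails (c)
  F F F T  ✗ fails (c)
  F F T F  ✗ fails (NOT c OR d)
  F F T T  ✓ satisfies all
  F T F F  ✗ fails (c)
  F T F T  ✗ fails (c)
  F T T F  ✗ fails (NOT c OR d)
  F T T T  ✓ satisfies all
  T F F F  ✗ fails (c)
  T F F T  ✗ fails (c)
  T F T F  ✗ fails (NOT c OR d)
  T F T T  ✓ satisfies all
  T T F F  ✗ fails (c)
  T T F T  ✗ fails (c)
  T T T F  ✗ fails (NOT c OR d)
  T T T T  ✓ satisfies all
4 of the 16 rows are models.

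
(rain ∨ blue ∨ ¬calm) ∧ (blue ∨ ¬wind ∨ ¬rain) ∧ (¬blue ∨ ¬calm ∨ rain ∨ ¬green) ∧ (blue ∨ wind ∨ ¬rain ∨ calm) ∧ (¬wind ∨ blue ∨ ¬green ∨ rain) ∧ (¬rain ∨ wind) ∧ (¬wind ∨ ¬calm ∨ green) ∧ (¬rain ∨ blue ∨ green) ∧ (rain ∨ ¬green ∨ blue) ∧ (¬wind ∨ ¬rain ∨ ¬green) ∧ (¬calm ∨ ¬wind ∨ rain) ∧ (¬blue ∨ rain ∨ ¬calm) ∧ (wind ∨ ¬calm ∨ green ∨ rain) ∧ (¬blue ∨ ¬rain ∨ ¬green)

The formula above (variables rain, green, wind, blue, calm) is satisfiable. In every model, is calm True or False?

Suppose calm = True.
Suppose rain = True.
Unit clause (wind) forces wind = True.
Unit clause (blue) forces blue = True.
Unit clause (green) forces green = True.
That conflicts with the unit clause (¬green).
So rain must be the other value — set rain = False.
Unit clause (blue) forces blue = True.
That conflicts with the unit clause (¬blue).
Either choice for rain ends in contradiction.
So every satisfying assignment has calm = False.

False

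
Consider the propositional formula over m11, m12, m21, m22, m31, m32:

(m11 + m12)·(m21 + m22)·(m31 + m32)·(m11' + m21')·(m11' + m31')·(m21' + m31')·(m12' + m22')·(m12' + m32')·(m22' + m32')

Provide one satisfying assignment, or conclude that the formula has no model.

UNSATISFIABLE

Try m11 = 1.
The clause (m21') is unit, so m21 = 0.
The clause (m22) is unit, so m22 = 1.
The clause (m31') is unit, so m31 = 0.
The clause (m32) is unit, so m32 = 1.
Now (m32') is unsatisfied and unit — conflict.
So m11 must be the other value — set m11 = 0.
The clause (m12) is unit, so m12 = 1.
The clause (m22') is unit, so m22 = 0.
The clause (m21) is unit, so m21 = 1.
The clause (m31') is unit, so m31 = 0.
The clause (m32) is unit, so m32 = 1.
Now (m32') is unsatisfied and unit — conflict.
Neither m11 = 1 nor m11 = 0 works.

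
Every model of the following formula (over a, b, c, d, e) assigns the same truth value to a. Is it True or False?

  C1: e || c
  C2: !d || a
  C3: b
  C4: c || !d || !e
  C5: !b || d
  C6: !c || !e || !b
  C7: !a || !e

Suppose a = false.
From the singleton clause (!d), d = false.
From the singleton clause (b), b = true.
Now (!b) is unsatisfied and unit — conflict.
So every satisfying assignment has a = True.

True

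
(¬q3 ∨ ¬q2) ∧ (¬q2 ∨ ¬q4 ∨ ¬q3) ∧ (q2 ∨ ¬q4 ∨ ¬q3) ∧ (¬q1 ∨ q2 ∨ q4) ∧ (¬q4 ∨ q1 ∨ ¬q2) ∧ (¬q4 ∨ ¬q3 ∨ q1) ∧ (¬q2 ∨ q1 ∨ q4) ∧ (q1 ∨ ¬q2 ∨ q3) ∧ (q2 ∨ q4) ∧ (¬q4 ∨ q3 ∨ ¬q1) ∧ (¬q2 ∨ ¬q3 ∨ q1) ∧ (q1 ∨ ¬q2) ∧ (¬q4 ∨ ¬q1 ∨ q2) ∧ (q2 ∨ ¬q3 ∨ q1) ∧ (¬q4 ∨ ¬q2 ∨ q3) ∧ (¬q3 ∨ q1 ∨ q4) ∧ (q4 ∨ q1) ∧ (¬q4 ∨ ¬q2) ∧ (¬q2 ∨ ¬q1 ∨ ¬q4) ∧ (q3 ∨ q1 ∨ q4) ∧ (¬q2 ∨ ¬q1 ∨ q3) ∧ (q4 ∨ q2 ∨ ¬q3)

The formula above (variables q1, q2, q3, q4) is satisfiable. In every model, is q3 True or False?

False

Suppose q3 = True.
Unit clause (¬q2) forces q2 = False.
Unit clause (¬q4) forces q4 = False.
Now (q4) is unsatisfied and unit — conflict.
So every satisfying assignment has q3 = False.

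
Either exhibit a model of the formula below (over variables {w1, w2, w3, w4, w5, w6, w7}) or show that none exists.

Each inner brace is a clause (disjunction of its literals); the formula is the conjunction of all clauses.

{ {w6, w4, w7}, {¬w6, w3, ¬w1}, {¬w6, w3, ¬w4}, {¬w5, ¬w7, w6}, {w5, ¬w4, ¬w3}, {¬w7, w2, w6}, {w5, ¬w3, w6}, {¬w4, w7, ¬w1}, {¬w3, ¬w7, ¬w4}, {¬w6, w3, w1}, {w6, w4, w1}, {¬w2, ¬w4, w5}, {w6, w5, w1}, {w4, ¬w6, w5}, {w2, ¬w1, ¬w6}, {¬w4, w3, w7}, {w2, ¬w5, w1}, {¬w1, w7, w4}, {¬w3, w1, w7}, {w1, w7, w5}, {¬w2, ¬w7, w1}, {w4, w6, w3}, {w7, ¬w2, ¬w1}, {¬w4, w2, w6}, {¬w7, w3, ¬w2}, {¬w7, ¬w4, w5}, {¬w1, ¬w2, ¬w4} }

w1: True,  w2: True,  w3: True,  w4: False,  w5: True,  w6: True,  w7: True

Suppose w6 = True.
Suppose w3 = True.
Suppose w5 = True.
Suppose w7 = True.
From the singleton clause (¬w4), w4 = False.
Suppose w2 = True.
From the singleton clause (w1), w1 = True.
Every clause now holds.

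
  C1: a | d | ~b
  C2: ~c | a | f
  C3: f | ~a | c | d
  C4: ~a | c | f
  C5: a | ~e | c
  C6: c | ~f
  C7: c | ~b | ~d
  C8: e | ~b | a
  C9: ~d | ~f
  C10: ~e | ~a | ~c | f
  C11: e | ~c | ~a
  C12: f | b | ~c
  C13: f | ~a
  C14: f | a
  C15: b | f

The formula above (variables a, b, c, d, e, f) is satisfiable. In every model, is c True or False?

True

Suppose c = 0.
The clause (~f) is unit, so f = 0.
The clause (~a) is unit, so a = 0.
That conflicts with the unit clause (a).
So every satisfying assignment has c = True.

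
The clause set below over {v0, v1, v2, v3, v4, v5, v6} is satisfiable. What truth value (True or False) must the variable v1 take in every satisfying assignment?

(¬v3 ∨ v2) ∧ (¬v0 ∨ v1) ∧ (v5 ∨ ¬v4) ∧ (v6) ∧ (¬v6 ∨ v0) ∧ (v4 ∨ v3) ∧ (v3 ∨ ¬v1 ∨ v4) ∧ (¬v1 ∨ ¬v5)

True

Suppose v1 = False.
The clause (¬v0) is unit, so v0 = False.
The clause (v6) is unit, so v6 = True.
That conflicts with the unit clause (¬v6).
So every satisfying assignment has v1 = True.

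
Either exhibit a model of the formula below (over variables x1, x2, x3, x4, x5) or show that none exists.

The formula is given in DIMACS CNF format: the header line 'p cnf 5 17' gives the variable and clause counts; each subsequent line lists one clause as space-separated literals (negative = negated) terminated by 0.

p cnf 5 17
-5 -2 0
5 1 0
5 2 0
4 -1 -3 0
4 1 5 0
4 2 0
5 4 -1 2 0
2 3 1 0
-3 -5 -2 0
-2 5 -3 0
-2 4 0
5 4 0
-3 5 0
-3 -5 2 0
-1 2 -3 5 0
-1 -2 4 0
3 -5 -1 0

Try x5 = False.
From the singleton clause (x1), x1 = True.
From the singleton clause (x2), x2 = True.
From the singleton clause (¬x3), x3 = False.
From the singleton clause (x4), x4 = True.
All clauses are satisfied.

x1: True, x2: True, x3: False, x4: True, x5: False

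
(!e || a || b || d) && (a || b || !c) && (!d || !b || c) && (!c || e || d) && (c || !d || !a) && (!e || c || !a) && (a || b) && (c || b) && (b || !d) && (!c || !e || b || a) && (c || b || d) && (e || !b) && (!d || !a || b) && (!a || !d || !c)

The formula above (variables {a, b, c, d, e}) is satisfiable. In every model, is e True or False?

Suppose e = false.
The clause (!b) is unit, so b = false.
The clause (a) is unit, so a = true.
The clause (c) is unit, so c = true.
The clause (d) is unit, so d = true.
Now (!d) is unsatisfied and unit — conflict.
So every satisfying assignment has e = True.

True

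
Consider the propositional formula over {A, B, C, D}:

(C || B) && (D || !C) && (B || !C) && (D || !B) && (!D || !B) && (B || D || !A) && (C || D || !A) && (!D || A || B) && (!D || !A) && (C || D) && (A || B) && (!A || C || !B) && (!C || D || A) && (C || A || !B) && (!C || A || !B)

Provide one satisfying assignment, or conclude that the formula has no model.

UNSATISFIABLE

Case C = true:
(D) alone gives D = true.
(B) alone gives B = true.
That conflicts with the unit clause (!B).
So C must be the other value — set C = false.
(B) alone gives B = true.
(D) alone gives D = true.
That conflicts with the unit clause (!D).
Both values of C lead to a conflict.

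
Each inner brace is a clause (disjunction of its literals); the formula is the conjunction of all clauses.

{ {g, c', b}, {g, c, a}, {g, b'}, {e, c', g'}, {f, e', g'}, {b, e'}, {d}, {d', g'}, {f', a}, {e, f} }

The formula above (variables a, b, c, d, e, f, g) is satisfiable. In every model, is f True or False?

True

Suppose f = 0.
From the singleton clause (d), d = 1.
From the singleton clause (g'), g = 0.
From the singleton clause (b'), b = 0.
From the singleton clause (c'), c = 0.
From the singleton clause (a), a = 1.
From the singleton clause (e'), e = 0.
Now (e) is unsatisfied and unit — conflict.
So every satisfying assignment has f = True.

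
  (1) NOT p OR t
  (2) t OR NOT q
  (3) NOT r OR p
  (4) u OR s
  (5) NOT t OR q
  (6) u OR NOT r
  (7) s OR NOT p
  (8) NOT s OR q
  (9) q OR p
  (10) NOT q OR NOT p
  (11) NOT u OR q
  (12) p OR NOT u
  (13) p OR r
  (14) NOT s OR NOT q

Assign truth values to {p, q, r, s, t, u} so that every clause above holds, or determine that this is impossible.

Branch on p: set p = false.
From the singleton clause (NOT r), r = false.
That conflicts with the unit clause (r).
So p must be the other value — set p = true.
From the singleton clause (t), t = true.
From the singleton clause (q), q = true.
That conflicts with the unit clause (NOT q).
Both values of p lead to a conflict.

UNSATISFIABLE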